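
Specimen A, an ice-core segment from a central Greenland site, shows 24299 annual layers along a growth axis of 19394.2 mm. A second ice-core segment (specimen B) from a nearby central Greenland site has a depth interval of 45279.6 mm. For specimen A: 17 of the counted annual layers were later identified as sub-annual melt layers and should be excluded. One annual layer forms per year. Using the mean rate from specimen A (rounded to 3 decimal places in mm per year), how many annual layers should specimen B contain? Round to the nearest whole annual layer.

Specimen A: true annual layer count = 24299 − 17 = 24282.
A: Extension rate ≈ 19394.2 / 24282 = 0.799 mm per year.
For B, 45279.6 / 0.799 = 56670.34 years ≈ 56670 annual layers.

56670 annual layers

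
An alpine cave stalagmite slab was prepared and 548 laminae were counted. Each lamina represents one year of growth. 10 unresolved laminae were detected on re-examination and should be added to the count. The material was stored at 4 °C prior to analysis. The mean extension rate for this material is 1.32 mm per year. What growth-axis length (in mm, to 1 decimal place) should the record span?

736.6 mm

Adjusted count: 548 + 10 = 558 laminae.
Predicted length = 1.32 mm/year × 558 years = 736.6 mm.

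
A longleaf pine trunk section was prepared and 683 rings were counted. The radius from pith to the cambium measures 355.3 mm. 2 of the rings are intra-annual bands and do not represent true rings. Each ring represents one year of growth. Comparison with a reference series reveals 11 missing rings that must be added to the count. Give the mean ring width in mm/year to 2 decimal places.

0.51 mm/year

Correcting the raw count gives 683 − 2 + 11 = 692 true rings.
Mean rate = 355.3 mm / 692 years ≈ 0.51 mm/year.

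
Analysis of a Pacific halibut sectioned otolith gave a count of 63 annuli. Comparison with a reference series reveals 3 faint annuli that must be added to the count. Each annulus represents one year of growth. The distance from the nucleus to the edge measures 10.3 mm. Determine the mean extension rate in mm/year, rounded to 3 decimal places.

0.156 mm/year

After corrections the count is 63 + 3 = 66 annuli.
Extension rate ≈ 10.3 / 66 = 0.156 mm/year.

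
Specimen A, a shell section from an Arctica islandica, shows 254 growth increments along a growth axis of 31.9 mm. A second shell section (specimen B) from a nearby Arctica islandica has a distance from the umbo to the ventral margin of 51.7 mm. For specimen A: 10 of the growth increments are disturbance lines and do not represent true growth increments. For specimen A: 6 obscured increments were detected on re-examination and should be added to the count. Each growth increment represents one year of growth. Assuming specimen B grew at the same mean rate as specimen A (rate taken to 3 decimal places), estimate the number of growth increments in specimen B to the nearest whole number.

Specimen A: true growth increment count = 254 − 10 + 6 = 250.
A: Extension rate ≈ 31.9 / 250 = 0.128 mm/year.
B spans 51.7 / 0.128 = 403.91 years ≈ 404 growth increments.

404 growth increments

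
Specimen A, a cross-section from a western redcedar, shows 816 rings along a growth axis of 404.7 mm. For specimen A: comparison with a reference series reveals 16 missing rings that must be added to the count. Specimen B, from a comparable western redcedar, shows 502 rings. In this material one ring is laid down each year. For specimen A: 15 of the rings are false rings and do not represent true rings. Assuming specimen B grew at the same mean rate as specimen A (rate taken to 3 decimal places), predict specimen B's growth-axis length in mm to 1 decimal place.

248.5 mm

Specimen A: adjusted count: 816 − 15 + 16 = 817 rings.
A: Mean rate = 404.7 mm / 817 years ≈ 0.495 mm per year.
For B, 0.495 mm/year × 502 years = 248.5 mm.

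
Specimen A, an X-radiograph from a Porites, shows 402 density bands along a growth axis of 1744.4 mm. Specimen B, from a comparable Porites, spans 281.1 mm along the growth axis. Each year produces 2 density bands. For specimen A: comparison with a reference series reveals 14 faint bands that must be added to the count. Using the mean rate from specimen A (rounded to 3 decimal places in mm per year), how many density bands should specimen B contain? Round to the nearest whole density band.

Specimen A: adjusted count: 402 + 14 = 416 density bands.
Specimen A: with 2 density bands per year, 416 / 2 = 208 years.
A: Mean rate = 1744.4 mm / 208 years ≈ 8.387 mm/yr.
Specimen B: 281.1 mm / 8.387 mm per year = 33.52 years; at 2 density bands per year that is 33.52 × 2 ≈ 67 density bands.

67 density bands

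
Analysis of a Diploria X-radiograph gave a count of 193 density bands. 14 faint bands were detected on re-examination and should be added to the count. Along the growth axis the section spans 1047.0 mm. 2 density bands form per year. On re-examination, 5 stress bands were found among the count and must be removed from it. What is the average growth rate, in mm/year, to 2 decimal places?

True density band count = 193 − 5 + 14 = 202.
With 2 density bands per year, 202 / 2 = 101 years.
Extension rate ≈ 1047.0 / 101 = 10.37 mm/year.

10.37 mm/year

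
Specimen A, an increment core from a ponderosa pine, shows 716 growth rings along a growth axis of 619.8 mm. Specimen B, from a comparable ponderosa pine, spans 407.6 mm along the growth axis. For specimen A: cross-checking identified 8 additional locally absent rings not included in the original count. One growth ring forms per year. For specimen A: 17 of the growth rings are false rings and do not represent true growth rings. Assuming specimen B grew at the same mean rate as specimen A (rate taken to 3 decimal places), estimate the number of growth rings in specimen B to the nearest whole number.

465 growth rings

Specimen A: true growth ring count = 716 − 17 + 8 = 707.
A: Mean rate = 619.8 mm / 707 years ≈ 0.877 mm/year.
For B, 407.6 / 0.877 = 464.77 years ≈ 465 growth rings.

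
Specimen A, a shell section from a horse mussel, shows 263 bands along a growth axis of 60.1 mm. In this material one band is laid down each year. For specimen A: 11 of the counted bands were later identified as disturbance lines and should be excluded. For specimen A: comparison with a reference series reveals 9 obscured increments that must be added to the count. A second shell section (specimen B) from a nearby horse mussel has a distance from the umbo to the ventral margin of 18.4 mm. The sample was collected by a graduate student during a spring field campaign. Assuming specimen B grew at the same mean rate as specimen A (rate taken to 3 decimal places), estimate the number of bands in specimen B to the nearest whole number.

Specimen A: true band count = 263 − 11 + 9 = 261.
A: Mean rate = 60.1 mm / 261 years ≈ 0.230 mm per year.
Specimen B: 18.4 mm / 0.230 mm per year = 80.00 years ≈ 80 bands.

80 bands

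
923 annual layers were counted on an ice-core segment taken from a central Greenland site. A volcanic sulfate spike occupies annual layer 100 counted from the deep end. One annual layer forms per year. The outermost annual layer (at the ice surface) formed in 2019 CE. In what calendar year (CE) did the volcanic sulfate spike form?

1196 CE

923 − 100 = 823 annual layers lie beyond the volcanic sulfate spike toward the ice surface.
2019 − 823 = 1196 CE.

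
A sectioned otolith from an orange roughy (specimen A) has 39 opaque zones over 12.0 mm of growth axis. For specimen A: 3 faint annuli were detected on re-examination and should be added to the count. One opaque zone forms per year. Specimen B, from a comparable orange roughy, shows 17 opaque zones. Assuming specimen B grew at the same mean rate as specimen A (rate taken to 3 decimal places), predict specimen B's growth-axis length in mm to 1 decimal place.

Specimen A: adjusted count: 39 + 3 = 42 opaque zones.
A: Extension rate ≈ 12.0 / 42 = 0.286 mm/year.
For B, 0.286 mm/year × 17 years = 4.9 mm.

4.9 mm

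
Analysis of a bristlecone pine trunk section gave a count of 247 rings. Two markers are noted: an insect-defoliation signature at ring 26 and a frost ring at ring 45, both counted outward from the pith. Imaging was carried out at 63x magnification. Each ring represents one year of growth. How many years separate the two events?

45 − 26 = 19 rings lie between the two events.
At one ring per year, 19 years elapsed between them.

19 years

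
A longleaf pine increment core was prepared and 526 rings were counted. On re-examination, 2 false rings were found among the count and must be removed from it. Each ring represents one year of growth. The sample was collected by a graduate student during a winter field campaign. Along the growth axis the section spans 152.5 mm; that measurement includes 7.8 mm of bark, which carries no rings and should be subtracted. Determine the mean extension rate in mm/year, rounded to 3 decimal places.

Correcting the raw count gives 526 − 2 = 524 true rings.
The growth record spans 152.5 − 7.8 = 144.7 mm.
Extension rate ≈ 144.7 / 524 = 0.276 mm/year.

0.276 mm/year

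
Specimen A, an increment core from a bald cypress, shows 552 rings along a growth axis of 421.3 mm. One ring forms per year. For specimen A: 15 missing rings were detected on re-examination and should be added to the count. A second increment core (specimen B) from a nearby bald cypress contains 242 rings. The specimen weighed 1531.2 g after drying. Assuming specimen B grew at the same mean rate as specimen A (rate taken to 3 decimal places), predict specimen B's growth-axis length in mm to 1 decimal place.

Specimen A: adjusted count: 552 + 15 = 567 rings.
A: Mean rate = 421.3 mm / 567 years ≈ 0.743 mm/year.
For B, 0.743 mm/year × 242 years = 179.8 mm.

179.8 mm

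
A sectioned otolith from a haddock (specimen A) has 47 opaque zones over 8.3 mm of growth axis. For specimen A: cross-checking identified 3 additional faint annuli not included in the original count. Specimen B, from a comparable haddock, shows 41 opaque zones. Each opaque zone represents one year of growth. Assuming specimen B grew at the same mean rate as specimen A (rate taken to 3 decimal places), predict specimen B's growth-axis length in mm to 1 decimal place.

Specimen A: after corrections the count is 47 + 3 = 50 opaque zones.
A: Mean rate = 8.3 mm / 50 years ≈ 0.166 mm per year.
For B, 0.166 mm/year × 41 years = 6.8 mm.

6.8 mm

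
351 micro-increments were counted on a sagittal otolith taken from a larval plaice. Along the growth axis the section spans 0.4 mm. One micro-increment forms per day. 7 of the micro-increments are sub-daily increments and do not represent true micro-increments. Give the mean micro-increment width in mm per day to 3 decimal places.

0.001 mm per day

Correcting the raw count gives 351 − 7 = 344 true micro-increments.
Mean rate = 0.4 mm / 344 days ≈ 0.001 mm per day.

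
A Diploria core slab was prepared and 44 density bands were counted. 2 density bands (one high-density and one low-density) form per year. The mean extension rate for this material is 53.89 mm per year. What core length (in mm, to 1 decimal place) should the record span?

1185.6 mm

With 2 density bands per year, 44 / 2 = 22 years.
22 years at 53.89 mm/year gives 53.89 × 22 = 1185.6 mm.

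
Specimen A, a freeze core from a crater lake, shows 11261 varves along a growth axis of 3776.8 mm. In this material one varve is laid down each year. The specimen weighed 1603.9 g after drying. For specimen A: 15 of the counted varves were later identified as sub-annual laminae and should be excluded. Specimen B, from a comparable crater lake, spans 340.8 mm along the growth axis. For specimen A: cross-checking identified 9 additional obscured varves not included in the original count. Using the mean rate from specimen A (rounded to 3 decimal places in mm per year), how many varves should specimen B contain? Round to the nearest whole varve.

1014 varves

Specimen A: adjusted count: 11261 − 15 + 9 = 11255 varves.
A: Mean rate = 3776.8 mm / 11255 years ≈ 0.336 mm/year.
For B, 340.8 / 0.336 = 1014.29 years ≈ 1014 varves.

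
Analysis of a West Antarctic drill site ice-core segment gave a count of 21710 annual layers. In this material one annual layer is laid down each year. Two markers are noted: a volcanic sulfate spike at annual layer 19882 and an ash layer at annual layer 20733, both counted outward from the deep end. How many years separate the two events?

851 years

20733 − 19882 = 851 annual layers lie between the two events.
That is 851 years at one annual layer per year.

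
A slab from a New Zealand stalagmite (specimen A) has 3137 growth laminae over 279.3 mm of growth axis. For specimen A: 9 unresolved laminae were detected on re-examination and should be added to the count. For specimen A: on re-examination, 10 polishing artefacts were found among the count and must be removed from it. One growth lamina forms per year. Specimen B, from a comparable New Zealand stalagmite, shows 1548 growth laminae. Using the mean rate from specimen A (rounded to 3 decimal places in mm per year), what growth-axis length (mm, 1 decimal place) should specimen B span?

Specimen A: adjusted count: 3137 − 10 + 9 = 3136 growth laminae.
A: 279.3 mm over 3136 years gives 279.3 / 3136 ≈ 0.089 mm per year.
B's length ≈ 0.089 × 1548 = 137.8 mm.

137.8 mm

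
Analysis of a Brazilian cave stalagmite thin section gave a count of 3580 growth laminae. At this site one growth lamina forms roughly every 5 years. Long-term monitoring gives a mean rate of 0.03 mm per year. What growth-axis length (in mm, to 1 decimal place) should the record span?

537.0 mm

3580 growth laminae at 5 years each span 3580 × 5 = 17900 years.
17900 years at 0.03 mm/year gives 0.03 × 17900 = 537.0 mm.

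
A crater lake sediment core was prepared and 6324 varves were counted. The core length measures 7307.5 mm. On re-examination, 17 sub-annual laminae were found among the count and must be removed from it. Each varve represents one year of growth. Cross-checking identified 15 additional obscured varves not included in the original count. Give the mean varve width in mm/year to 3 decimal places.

1.156 mm/year

True varve count = 6324 − 17 + 15 = 6322.
Extension rate ≈ 7307.5 / 6322 = 1.156 mm/year.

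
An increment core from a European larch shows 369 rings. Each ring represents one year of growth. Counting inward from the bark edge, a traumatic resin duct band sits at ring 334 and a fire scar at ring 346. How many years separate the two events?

12 yr

346 − 334 = 12 rings lie between the two events.
One ring per year makes the interval 12 years.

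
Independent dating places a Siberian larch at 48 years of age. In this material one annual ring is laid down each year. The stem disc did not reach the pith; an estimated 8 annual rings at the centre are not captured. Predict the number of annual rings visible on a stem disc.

At one annual ring per year, 48 years correspond to 48 annual rings.
48 − 8 missed = 40 annual rings expected in the prepared section.

40 annual rings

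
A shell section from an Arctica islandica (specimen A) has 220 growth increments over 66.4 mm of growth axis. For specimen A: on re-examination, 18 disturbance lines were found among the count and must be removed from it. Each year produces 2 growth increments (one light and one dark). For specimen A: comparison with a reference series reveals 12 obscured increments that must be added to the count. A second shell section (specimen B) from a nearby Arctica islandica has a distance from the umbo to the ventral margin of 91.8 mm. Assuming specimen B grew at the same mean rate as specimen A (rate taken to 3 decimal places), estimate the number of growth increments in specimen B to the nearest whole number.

Specimen A: true growth increment count = 220 − 18 + 12 = 214.
Specimen A: with 2 growth increments per year, 214 / 2 = 107 years.
A: Extension rate ≈ 66.4 / 107 = 0.621 mm/year.
B spans 91.8 / 0.621 = 147.83 years; at 2 growth increments per year that is 147.83 × 2 ≈ 296 growth increments.

296 growth increments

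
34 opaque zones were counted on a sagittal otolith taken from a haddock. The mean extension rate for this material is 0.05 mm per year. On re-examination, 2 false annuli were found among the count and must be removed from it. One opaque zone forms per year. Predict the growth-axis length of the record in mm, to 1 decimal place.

True opaque zone count = 34 − 2 = 32.
32 years at 0.05 mm/year gives 0.05 × 32 = 1.6 mm.

1.6 mm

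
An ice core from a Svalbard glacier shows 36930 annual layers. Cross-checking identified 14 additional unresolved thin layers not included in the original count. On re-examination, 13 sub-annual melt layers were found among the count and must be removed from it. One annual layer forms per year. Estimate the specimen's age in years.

36931 years

After corrections the count is 36930 − 13 + 14 = 36931 annual layers.
One annual layer per year makes the duration 36931 years.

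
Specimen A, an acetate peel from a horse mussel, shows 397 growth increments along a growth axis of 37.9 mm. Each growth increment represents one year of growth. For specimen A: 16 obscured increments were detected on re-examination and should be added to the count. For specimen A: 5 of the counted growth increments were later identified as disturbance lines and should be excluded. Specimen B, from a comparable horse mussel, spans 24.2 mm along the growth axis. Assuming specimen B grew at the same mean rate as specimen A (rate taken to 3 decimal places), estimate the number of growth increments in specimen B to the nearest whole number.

260 growth increments

Specimen A: after corrections the count is 397 − 5 + 16 = 408 growth increments.
A: Extension rate ≈ 37.9 / 408 = 0.093 mm/year.
B spans 24.2 / 0.093 = 260.22 years ≈ 260 growth increments.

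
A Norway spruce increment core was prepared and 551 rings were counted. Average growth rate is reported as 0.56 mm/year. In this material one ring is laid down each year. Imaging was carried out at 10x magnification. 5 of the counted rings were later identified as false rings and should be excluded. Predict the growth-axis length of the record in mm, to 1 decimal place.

305.8 mm

True ring count = 551 − 5 = 546.
546 years at 0.56 mm/year gives 0.56 × 546 = 305.8 mm.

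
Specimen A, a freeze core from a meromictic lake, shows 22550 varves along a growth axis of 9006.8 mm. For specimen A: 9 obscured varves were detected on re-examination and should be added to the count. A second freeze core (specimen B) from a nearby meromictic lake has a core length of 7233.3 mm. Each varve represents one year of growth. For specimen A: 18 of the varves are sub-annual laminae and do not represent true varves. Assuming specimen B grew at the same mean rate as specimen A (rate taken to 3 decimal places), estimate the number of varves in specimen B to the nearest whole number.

18083 varves

Specimen A: after corrections the count is 22550 − 18 + 9 = 22541 varves.
A: Extension rate ≈ 9006.8 / 22541 = 0.400 mm/year.
B spans 7233.3 / 0.400 = 18083.25 years ≈ 18083 varves.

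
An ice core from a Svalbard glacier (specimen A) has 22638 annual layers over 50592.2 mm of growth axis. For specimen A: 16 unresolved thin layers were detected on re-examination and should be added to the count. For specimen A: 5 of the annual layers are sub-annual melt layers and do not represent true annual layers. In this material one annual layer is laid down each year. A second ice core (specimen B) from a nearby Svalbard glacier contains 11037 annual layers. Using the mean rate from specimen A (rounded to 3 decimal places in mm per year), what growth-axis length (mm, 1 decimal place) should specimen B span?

Specimen A: true annual layer count = 22638 − 5 + 16 = 22649.
A: Mean rate = 50592.2 mm / 22649 years ≈ 2.234 mm per year.
Length of B = 2.234 × 11037 = 24656.7 mm.

24656.7 mm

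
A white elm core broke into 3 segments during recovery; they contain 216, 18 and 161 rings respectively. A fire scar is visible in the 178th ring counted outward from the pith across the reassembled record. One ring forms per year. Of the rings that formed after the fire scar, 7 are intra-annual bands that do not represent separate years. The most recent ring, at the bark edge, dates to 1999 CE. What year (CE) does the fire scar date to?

Total rings = 216 + 18 + 161 = 395.
Between ring 178 and the bark edge there are 395 − 178 = 217 rings.
Excluding 7 false rings: 217 − 7 = 210.
1999 − 210 = 1789 CE.

1789 CE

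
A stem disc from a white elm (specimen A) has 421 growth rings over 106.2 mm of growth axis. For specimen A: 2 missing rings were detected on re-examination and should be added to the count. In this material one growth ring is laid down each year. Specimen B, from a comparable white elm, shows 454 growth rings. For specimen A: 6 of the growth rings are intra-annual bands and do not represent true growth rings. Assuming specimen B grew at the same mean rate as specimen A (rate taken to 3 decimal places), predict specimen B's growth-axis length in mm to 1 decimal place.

115.8 mm

Specimen A: true growth ring count = 421 − 6 + 2 = 417.
A: Mean rate = 106.2 mm / 417 years ≈ 0.255 mm/year.
B's length ≈ 0.255 × 454 = 115.8 mm.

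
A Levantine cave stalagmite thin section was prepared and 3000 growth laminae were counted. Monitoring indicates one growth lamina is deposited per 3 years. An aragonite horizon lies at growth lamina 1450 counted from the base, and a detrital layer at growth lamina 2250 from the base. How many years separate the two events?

Separation: 2250 − 1450 = 800 growth laminae.
Multiplying by 3 years per growth lamina: 800 × 3 = 2400 years.

2400 years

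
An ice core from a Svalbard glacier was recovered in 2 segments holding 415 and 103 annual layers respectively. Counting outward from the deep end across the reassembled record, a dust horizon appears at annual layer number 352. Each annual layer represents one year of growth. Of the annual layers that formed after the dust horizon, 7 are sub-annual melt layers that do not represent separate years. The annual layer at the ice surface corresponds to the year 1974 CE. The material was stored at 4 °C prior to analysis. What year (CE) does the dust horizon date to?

Total annual layers = 415 + 103 = 518.
The dust horizon sits at annual layer 352 from the deep end, so 518 − 352 = 166 annual layers formed after it.
Excluding 7 false annual layers: 166 − 7 = 159.
1974 − 159 = 1815 CE.

1815 CE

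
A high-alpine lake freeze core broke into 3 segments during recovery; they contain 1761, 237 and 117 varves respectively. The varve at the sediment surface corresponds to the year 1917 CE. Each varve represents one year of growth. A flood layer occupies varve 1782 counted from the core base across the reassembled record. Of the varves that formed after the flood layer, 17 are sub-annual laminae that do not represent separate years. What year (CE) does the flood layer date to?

Total varves = 1761 + 237 + 117 = 2115.
The flood layer sits at varve 1782 from the core base, so 2115 − 1782 = 333 varves formed after it.
Removing the 17 false varves leaves 333 − 17 = 316 true varves beyond the flood layer.
The varve at the sediment surface is 1917 CE, so the flood layer dates to 1917 − 316 = 1601 CE.

1601 CE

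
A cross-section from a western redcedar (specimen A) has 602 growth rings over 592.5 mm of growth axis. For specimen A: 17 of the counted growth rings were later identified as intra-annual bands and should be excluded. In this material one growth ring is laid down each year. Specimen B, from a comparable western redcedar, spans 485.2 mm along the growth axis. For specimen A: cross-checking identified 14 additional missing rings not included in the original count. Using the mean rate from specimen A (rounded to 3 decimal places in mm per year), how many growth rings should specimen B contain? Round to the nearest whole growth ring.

491 growth rings

Specimen A: correcting the raw count gives 602 − 17 + 14 = 599 true growth rings.
A: 592.5 mm over 599 years gives 592.5 / 599 ≈ 0.989 mm per year.
B spans 485.2 / 0.989 = 490.60 years ≈ 491 growth rings.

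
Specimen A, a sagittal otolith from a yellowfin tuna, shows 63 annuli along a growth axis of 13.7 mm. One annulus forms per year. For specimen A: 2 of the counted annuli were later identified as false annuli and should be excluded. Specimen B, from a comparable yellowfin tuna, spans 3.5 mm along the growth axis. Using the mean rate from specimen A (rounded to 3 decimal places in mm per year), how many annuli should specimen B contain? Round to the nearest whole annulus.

Specimen A: adjusted count: 63 − 2 = 61 annuli.
A: Mean rate = 13.7 mm / 61 years ≈ 0.225 mm/year.
B spans 3.5 / 0.225 = 15.56 years ≈ 16 annuli.

16 annuli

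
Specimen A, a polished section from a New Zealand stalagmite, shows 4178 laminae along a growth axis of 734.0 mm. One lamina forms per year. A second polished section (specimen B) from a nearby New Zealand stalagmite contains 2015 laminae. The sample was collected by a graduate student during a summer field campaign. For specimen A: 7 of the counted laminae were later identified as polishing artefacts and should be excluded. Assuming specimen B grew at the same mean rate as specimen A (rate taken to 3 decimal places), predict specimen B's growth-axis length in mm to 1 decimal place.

354.6 mm

Specimen A: after corrections the count is 4178 − 7 = 4171 laminae.
A: 734.0 mm over 4171 years gives 734.0 / 4171 ≈ 0.176 mm/yr.
Length of B = 0.176 × 2015 = 354.6 mm.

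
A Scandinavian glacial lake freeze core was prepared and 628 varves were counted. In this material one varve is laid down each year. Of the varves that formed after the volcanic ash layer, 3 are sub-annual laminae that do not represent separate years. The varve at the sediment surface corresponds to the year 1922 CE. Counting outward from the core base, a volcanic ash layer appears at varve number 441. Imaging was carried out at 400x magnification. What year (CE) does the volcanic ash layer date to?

1738 CE

The volcanic ash layer sits at varve 441 from the core base, so 628 − 441 = 187 varves formed after it.
187 − 3 false = 184 true varves after the volcanic ash layer.
Counting back 184 years from 1922 CE places the volcanic ash layer in 1922 − 184 = 1738 CE.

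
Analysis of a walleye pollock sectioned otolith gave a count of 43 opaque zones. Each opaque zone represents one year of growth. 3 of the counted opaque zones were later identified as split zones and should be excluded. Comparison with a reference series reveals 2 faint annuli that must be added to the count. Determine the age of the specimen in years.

42 yr

Adjusted count: 43 − 3 + 2 = 42 opaque zones.
With a one-to-one opaque zone periodicity this is 42 years.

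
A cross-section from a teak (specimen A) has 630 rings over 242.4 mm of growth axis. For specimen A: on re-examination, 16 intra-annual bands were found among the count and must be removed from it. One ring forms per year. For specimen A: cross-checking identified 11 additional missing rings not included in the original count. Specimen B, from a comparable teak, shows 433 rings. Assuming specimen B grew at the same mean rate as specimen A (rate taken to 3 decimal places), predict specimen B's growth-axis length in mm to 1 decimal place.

168.0 mm

Specimen A: adjusted count: 630 − 16 + 11 = 625 rings.
A: Extension rate ≈ 242.4 / 625 = 0.388 mm/yr.
For B, 0.388 mm/year × 433 years = 168.0 mm.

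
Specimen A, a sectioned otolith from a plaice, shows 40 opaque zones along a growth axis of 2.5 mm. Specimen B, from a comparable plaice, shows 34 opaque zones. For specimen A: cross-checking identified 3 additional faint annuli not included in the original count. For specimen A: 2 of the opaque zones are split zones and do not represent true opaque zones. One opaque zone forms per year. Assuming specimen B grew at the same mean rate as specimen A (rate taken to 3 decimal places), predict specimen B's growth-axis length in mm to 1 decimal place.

2.1 mm

Specimen A: after corrections the count is 40 − 2 + 3 = 41 opaque zones.
A: 2.5 mm over 41 years gives 2.5 / 41 ≈ 0.061 mm/yr.
For B, 0.061 mm/year × 34 years = 2.1 mm.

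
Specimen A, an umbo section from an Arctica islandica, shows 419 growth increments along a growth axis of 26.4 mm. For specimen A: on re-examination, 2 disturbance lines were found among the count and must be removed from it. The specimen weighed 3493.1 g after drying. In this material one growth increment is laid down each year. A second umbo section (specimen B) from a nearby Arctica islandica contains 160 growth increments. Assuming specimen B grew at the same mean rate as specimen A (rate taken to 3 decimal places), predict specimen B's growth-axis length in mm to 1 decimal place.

10.1 mm

Specimen A: after corrections the count is 419 − 2 = 417 growth increments.
A: Mean rate = 26.4 mm / 417 years ≈ 0.063 mm per year.
B's length ≈ 0.063 × 160 = 10.1 mm.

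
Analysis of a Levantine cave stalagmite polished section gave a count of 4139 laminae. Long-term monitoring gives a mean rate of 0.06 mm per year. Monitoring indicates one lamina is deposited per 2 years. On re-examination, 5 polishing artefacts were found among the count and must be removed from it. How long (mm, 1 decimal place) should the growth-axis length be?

496.1 mm

True lamina count = 4139 − 5 = 4134.
Multiplying by 2 years per lamina: 4134 × 2 = 8268 years.
8268 years at 0.06 mm/year gives 0.06 × 8268 = 496.1 mm.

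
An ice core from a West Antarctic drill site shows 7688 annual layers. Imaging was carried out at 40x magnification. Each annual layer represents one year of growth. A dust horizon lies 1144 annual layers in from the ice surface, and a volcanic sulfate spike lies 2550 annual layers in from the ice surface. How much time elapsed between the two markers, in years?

1406 years

2550 − 1144 = 1406 annual layers lie between the two events.
One annual layer per year makes the interval 1406 years.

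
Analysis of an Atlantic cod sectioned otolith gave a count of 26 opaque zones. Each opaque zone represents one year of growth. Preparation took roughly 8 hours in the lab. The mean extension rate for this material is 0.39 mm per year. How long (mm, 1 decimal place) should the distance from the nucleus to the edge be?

10.1 mm

The record spans 26 years at 0.39 mm per year.
26 years at 0.39 mm/year gives 0.39 × 26 = 10.1 mm.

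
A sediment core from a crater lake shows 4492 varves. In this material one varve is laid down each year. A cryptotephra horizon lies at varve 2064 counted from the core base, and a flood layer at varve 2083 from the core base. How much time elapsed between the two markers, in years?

19 yr

2083 − 2064 = 19 varves lie between the two events.
That is 19 years at one varve per year.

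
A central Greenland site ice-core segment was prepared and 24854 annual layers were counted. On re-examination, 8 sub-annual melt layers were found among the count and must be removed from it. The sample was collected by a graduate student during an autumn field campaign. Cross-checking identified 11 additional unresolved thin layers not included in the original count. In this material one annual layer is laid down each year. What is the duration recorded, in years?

24857 years

After corrections the count is 24854 − 8 + 11 = 24857 annual layers.
At one annual layer per year, that is 24857 years.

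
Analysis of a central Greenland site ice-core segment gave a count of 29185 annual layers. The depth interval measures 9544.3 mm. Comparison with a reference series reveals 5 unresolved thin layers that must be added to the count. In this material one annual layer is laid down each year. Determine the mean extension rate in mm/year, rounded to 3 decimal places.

True annual layer count = 29185 + 5 = 29190.
Extension rate ≈ 9544.3 / 29190 = 0.327 mm/year.

0.327 mm/year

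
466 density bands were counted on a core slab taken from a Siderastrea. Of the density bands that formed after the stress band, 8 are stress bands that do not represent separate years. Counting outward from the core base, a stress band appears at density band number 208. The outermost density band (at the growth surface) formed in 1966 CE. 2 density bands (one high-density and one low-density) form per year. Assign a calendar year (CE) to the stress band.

1841 CE

The stress band sits at density band 208 from the core base, so 466 − 208 = 258 density bands formed after it.
258 − 8 false = 250 true density bands after the stress band.
With 2 density bands per year, 250 / 2 = 125 years.
1966 − 125 = 1841 CE.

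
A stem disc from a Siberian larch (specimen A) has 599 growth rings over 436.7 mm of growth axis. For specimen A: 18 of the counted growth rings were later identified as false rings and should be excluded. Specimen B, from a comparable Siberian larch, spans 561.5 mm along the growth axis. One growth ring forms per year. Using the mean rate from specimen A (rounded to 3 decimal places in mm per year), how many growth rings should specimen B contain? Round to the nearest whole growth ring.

Specimen A: correcting the raw count gives 599 − 18 = 581 true growth rings.
A: 436.7 mm over 581 years gives 436.7 / 581 ≈ 0.752 mm/yr.
Specimen B: 561.5 mm / 0.752 mm per year = 746.68 years ≈ 747 growth rings.

747 growth rings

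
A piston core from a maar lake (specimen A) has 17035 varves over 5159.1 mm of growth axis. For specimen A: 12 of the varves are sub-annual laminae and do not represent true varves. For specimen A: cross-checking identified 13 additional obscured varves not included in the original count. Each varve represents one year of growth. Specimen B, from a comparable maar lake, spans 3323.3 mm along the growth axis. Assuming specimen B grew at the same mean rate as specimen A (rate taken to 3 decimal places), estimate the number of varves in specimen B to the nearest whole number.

10968 varves

Specimen A: adjusted count: 17035 − 12 + 13 = 17036 varves.
A: Extension rate ≈ 5159.1 / 17036 = 0.303 mm/year.
Specimen B: 3323.3 mm / 0.303 mm per year = 10967.99 years ≈ 10968 varves.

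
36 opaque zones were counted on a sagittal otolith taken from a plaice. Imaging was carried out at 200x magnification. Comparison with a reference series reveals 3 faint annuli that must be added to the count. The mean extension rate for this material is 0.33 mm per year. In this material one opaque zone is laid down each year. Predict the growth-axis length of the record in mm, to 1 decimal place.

Adjusted count: 36 + 3 = 39 opaque zones.
Predicted length = 0.33 mm/year × 39 years = 12.9 mm.

12.9 mm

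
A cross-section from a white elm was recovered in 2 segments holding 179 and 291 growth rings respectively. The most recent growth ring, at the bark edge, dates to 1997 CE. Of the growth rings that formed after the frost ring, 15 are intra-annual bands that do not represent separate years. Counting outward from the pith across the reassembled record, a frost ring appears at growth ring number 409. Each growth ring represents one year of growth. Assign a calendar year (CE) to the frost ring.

Total growth rings = 179 + 291 = 470.
Between growth ring 409 and the bark edge there are 470 − 409 = 61 growth rings.
Excluding 15 false growth rings: 61 − 15 = 46.
Counting back 46 years from 1997 CE places the frost ring in 1997 − 46 = 1951 CE.

1951 CE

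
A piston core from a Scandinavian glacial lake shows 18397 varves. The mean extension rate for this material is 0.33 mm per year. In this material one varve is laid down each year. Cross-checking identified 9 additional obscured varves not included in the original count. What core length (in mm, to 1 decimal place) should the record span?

True varve count = 18397 + 9 = 18406.
Predicted length = 0.33 mm/year × 18406 years = 6074.0 mm.

6074.0 mm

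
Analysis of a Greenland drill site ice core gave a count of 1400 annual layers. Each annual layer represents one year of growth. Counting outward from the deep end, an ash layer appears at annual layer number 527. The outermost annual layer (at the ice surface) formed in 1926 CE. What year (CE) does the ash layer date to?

Between annual layer 527 and the ice surface there are 1400 − 527 = 873 annual layers.
The annual layer at the ice surface is 1926 CE, so the ash layer dates to 1926 − 873 = 1053 CE.

1053 CE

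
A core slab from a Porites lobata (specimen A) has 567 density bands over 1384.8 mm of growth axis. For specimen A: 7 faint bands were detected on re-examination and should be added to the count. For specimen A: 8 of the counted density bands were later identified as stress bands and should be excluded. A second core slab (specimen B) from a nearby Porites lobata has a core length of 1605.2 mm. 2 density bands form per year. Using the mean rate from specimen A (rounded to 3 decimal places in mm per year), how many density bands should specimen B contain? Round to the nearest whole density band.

Specimen A: adjusted count: 567 − 8 + 7 = 566 density bands.
Specimen A: dividing by 2 density bands per year: 566 / 2 = 283 years.
A: 1384.8 mm over 283 years gives 1384.8 / 283 ≈ 4.893 mm per year.
B spans 1605.2 / 4.893 = 328.06 years; at 2 density bands per year that is 328.06 × 2 ≈ 656 density bands.

656 density bands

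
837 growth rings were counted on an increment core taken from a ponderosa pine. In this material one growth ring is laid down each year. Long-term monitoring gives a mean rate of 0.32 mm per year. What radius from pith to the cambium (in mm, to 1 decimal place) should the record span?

The record spans 837 years at 0.32 mm per year.
837 years at 0.32 mm/year gives 0.32 × 837 = 267.8 mm.

267.8 mm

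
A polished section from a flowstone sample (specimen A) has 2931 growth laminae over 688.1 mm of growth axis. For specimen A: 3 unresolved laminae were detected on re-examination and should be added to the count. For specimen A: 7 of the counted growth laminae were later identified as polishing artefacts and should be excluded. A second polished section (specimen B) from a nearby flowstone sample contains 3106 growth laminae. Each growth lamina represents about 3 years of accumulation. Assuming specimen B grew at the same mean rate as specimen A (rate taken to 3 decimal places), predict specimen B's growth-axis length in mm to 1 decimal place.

Specimen A: true growth lamina count = 2931 − 7 + 3 = 2927.
Specimen A: multiplying by 3 years per growth lamina: 2927 × 3 = 8781 years.
A: Mean rate = 688.1 mm / 8781 years ≈ 0.078 mm per year.
Specimen B: multiplying by 3 years per growth lamina: 3106 × 3 = 9318 years. B's length ≈ 0.078 × 9318 = 726.8 mm.

726.8 mm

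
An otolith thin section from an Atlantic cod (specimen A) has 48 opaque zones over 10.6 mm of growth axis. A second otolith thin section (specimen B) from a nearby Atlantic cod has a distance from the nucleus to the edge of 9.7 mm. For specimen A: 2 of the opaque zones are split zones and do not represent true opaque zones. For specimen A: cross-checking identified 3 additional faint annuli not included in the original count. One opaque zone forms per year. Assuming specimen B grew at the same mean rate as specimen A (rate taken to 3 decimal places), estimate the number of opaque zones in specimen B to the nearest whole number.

Specimen A: adjusted count: 48 − 2 + 3 = 49 opaque zones.
A: Extension rate ≈ 10.6 / 49 = 0.216 mm/year.
B spans 9.7 / 0.216 = 44.91 years ≈ 45 opaque zones.

45 opaque zones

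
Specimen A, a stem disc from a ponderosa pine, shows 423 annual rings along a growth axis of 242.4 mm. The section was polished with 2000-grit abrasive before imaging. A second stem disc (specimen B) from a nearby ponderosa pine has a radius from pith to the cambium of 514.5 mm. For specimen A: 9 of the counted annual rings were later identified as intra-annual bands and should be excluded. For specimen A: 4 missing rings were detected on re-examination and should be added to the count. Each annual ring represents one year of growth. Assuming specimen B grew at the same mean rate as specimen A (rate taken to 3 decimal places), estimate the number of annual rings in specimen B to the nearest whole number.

887 annual rings

Specimen A: adjusted count: 423 − 9 + 4 = 418 annual rings.
A: Extension rate ≈ 242.4 / 418 = 0.580 mm/yr.
For B, 514.5 / 0.580 = 887.07 years ≈ 887 annual rings.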